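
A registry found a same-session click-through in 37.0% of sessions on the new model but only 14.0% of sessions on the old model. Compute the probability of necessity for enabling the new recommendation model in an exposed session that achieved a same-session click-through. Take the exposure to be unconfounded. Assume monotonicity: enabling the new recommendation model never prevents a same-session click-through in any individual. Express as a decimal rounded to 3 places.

PN ≈ 0.622

p₁ = 0.37, p₀ = 0.14.
Under exogeneity and monotonicity, PN = (p₁ − p₀) / p₁.
PN = (0.37 − 0.14) / 0.37 = 0.23 / 0.37 ≈ 0.6216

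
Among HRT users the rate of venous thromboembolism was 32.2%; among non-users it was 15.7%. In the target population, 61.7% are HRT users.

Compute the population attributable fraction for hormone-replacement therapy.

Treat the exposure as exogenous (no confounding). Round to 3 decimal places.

p₁ = 0.322, p₀ = 0.157.
Overall risk P(Y=1) = π·p₁ + (1−π)·p₀ = 0.617×0.322 + 0.383×0.157 = 0.25881.
Under exogeneity, PAF = [P(Y=1) − p₀] / P(Y=1).
PAF = (0.25881 − 0.157) / 0.25881 ≈ 0.3934

PAF ≈ 0.393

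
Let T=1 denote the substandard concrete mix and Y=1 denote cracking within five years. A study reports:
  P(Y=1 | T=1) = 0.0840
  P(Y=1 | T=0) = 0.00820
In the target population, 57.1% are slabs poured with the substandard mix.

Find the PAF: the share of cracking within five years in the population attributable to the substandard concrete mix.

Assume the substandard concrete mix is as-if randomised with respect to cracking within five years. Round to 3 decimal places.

PAF ≈ 0.841

Let p₁ = 0.084, p₀ = 0.0082.
Overall risk P(Y=1) = π·p₁ + (1−π)·p₀ = 0.571×0.084 + 0.429×0.0082 = 0.051482.
Under exogeneity, PAF = [P(Y=1) − p₀] / P(Y=1).
PAF = (0.051482 − 0.0082) / 0.051482 ≈ 0.8407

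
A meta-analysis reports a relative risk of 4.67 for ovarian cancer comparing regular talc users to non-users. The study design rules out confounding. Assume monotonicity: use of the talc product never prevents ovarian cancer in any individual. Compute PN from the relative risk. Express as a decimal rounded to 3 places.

PN ≈ 0.786

Under exogeneity and monotonicity, PN = (RR − 1) / RR = 1 − 1/RR.
PN = (4.67 − 1) / 4.67 = 3.67 / 4.67 ≈ 0.7859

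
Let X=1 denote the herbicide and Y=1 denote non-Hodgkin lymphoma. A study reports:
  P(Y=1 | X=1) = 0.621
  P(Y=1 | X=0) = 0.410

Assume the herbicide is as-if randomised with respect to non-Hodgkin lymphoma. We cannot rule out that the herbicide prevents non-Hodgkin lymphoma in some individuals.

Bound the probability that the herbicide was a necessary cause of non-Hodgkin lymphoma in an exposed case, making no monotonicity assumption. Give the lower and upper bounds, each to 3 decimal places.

Let p₁ = 0.621, p₀ = 0.41.
Under exogeneity alone the bounds on PN are max{0,(p₁−p₀)/p₁} ≤ PN ≤ min{1,(1−p₀)/p₁}.
  lower = (p₁ − p₀)/p₁ = 0.211 / 0.621 ≈ 0.3398
  upper = min{1, (1 − p₀)/p₁} = 0.59 / 0.621 ≈ 0.9501

0.340 ≤ PN ≤ 0.950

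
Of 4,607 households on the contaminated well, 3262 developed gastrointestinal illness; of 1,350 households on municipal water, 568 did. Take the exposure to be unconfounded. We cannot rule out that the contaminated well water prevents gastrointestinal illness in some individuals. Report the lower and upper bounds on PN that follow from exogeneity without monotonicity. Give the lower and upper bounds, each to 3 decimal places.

p₁ = P(outcome | exposed) = 3262/4607 = 0.70805
p₀ = P(outcome | unexposed) = 568/1350 = 0.42074
Under exogeneity alone the bounds on PN are max{0,(p₁−p₀)/p₁} ≤ PN ≤ min{1,(1−p₀)/p₁}.
  lower = (p₁ − p₀)/p₁ = 0.28731 / 0.70805 ≈ 0.4058
  upper = min{1, (1 − p₀)/p₁} = 0.57926 / 0.70805 ≈ 0.8181

0.406 ≤ PN ≤ 0.818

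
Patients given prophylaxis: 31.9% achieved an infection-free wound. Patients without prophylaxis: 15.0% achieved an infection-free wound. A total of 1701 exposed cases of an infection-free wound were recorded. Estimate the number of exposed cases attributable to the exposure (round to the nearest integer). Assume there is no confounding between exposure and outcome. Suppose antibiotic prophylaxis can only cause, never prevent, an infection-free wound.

p₁ = 0.319, p₀ = 0.15.
PN = (p₁ − p₀)/p₁ = (0.319 − 0.15) / 0.319 ≈ 0.52978.
Attributable cases ≈ PN × (exposed cases) = 0.52978 × 1701 ≈ 901.16.

about 901 cases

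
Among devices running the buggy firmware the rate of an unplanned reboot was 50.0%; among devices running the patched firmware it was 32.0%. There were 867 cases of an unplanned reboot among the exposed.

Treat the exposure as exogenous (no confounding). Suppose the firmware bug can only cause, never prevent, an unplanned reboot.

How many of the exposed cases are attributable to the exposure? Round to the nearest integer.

about 312 cases

p₁ = 0.5, p₀ = 0.32.
PN = (p₁ − p₀)/p₁ = (0.5 − 0.32) / 0.5 ≈ 0.36000.
Attributable cases ≈ PN × (exposed cases) = 0.36000 × 867 ≈ 312.12.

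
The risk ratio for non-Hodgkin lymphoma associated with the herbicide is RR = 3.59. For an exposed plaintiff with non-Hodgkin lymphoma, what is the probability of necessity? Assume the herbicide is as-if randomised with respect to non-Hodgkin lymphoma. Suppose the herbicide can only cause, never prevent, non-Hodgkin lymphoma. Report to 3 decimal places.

PN ≈ 0.721

Under exogeneity and monotonicity, PN = (RR − 1) / RR = 1 − 1/RR.
PN = (3.59 − 1) / 3.59 = 2.59 / 3.59 ≈ 0.7214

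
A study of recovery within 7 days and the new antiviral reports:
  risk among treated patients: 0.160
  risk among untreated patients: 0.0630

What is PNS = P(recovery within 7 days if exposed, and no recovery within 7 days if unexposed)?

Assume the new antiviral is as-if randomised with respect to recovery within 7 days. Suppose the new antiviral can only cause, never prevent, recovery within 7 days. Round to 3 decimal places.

Let p₁ = 0.16, p₀ = 0.063.
Under exogeneity and monotonicity, PNS = p₁ − p₀.
PNS = 0.16 − 0.063 = 0.097

PNS ≈ 0.097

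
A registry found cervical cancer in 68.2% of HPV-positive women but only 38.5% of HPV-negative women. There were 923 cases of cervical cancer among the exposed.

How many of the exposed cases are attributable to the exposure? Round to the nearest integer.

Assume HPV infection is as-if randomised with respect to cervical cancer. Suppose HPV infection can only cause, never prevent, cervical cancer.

about 402 cases

p₁ = 0.682, p₀ = 0.385.
PN = (p₁ − p₀)/p₁ = (0.682 − 0.385) / 0.682 ≈ 0.43548.
Attributable cases ≈ PN × (exposed cases) = 0.43548 × 923 ≈ 401.95.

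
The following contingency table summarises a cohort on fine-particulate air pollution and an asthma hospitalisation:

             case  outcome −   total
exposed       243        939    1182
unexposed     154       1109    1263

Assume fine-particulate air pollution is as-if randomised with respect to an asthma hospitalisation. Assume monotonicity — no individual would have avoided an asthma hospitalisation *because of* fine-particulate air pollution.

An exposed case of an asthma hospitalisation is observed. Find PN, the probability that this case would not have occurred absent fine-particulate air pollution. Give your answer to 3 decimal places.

PN ≈ 0.407

p₁ = P(outcome | exposed) = 243/1182 = 0.20558
p₀ = P(outcome | unexposed) = 154/1263 = 0.12193
Under exogeneity and monotonicity, PN = (p₁ − p₀) / p₁.
PN = (0.20558 − 0.12193) / 0.20558 = 0.083652 / 0.20558 ≈ 0.4069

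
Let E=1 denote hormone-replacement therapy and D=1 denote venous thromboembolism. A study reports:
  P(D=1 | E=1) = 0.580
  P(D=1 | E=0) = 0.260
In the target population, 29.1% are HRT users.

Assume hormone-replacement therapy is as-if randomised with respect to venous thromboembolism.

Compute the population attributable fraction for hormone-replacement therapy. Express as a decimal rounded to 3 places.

Let p₁ = 0.58, p₀ = 0.26.
Overall risk P(Y=1) = π·p₁ + (1−π)·p₀ = 0.291×0.58 + 0.709×0.26 = 0.35312.
Under exogeneity, PAF = [P(Y=1) − p₀] / P(Y=1).
PAF = (0.35312 − 0.26) / 0.35312 ≈ 0.2637

PAF ≈ 0.264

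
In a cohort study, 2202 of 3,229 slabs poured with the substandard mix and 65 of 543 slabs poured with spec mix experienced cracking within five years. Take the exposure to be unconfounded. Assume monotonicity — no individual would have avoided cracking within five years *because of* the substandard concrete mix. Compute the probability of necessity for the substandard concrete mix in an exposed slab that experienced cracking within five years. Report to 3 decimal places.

PN ≈ 0.824

p₁ = P(outcome | exposed) = 2202/3229 = 0.68194
p₀ = P(outcome | unexposed) = 65/543 = 0.11971
Under exogeneity and monotonicity, PN = (p₁ − p₀) / p₁.
PN = (0.68194 − 0.11971) / 0.68194 = 0.56224 / 0.68194 ≈ 0.8245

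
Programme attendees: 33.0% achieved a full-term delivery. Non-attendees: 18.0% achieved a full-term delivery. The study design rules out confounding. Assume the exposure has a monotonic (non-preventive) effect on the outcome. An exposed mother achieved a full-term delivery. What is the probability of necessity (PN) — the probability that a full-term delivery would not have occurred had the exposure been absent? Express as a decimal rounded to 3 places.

p₁ = 0.33, p₀ = 0.18.
Under exogeneity and monotonicity, PN = (p₁ − p₀) / p₁.
PN = (0.33 − 0.18) / 0.33 = 0.15 / 0.33 ≈ 0.4545

PN ≈ 0.455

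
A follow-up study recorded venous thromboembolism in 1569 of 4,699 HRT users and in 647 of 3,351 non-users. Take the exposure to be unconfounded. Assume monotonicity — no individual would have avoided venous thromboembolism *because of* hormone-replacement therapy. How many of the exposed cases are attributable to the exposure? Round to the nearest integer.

about 662 cases

p₁ = P(outcome | exposed) = 1569/4699 = 0.3339
p₀ = P(outcome | unexposed) = 647/3351 = 0.19308
PN = (p₁ − p₀)/p₁ = (0.3339 − 0.19308) / 0.3339 ≈ 0.42175.
Attributable cases ≈ PN × (exposed cases) = 0.42175 × 1569 ≈ 661.73.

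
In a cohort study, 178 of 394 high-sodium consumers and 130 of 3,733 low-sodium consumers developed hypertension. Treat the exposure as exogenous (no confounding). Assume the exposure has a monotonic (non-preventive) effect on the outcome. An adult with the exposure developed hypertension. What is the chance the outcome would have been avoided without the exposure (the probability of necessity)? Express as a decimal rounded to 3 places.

PN ≈ 0.923

p₁ = P(outcome | exposed) = 178/394 = 0.45178
p₀ = P(outcome | unexposed) = 130/3733 = 0.034825
Under exogeneity and monotonicity, PN = (p₁ − p₀) / p₁.
PN = (0.45178 − 0.034825) / 0.45178 = 0.41695 / 0.45178 ≈ 0.9229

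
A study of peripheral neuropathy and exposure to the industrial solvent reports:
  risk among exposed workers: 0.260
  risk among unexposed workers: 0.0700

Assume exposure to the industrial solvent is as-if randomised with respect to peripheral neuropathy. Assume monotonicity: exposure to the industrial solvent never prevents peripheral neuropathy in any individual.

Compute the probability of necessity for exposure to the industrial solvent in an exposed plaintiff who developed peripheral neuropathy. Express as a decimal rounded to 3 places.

Let p₁ = 0.26, p₀ = 0.07.
Under exogeneity and monotonicity, PN = (p₁ − p₀) / p₁.
PN = (0.26 − 0.07) / 0.26 = 0.19 / 0.26 ≈ 0.7308

PN ≈ 0.731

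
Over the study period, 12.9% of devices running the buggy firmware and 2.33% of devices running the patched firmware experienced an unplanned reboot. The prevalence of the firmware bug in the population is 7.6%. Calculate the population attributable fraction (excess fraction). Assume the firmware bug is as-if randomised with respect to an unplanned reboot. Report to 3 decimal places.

p₁ = 0.129, p₀ = 0.0233.
Overall risk P(Y=1) = π·p₁ + (1−π)·p₀ = 0.076×0.129 + 0.924×0.0233 = 0.031333.
Under exogeneity, PAF = [P(Y=1) − p₀] / P(Y=1).
PAF = (0.031333 − 0.0233) / 0.031333 ≈ 0.2564

PAF ≈ 0.256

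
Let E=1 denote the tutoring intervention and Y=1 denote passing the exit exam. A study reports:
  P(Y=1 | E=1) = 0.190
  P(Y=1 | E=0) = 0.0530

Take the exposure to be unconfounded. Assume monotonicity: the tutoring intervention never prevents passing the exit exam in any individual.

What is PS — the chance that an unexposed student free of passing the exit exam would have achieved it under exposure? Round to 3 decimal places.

PS ≈ 0.145

Let p₁ = 0.19, p₀ = 0.053.
Under exogeneity and monotonicity, PS = (p₁ − p₀) / (1 − p₀).
PS = (0.19 − 0.053) / (1 − 0.053) = 0.137 / 0.947 ≈ 0.1447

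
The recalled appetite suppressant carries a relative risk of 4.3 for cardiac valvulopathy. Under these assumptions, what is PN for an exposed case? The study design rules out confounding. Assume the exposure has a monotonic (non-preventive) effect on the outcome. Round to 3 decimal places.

Under exogeneity and monotonicity, PN = (RR − 1) / RR = 1 − 1/RR.
PN = (4.3 − 1) / 4.3 = 3.3 / 4.3 ≈ 0.7674

PN ≈ 0.767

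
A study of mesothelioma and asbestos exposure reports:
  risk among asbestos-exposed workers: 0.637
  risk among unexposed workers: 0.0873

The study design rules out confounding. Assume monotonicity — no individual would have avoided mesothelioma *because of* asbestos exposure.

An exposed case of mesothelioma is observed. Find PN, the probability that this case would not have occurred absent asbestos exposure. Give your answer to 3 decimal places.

PN ≈ 0.863

Let p₁ = 0.637, p₀ = 0.0873.
Under exogeneity and monotonicity, PN = (p₁ − p₀) / p₁.
PN = (0.637 − 0.0873) / 0.637 = 0.5497 / 0.637 ≈ 0.8630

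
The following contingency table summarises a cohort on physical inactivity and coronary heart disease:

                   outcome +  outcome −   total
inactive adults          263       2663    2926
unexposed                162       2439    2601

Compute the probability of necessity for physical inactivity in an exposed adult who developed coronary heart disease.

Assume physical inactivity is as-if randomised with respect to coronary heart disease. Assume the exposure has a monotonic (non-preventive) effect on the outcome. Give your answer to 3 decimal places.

PN ≈ 0.307

p₁ = P(outcome | exposed) = 263/2926 = 0.089884
p₀ = P(outcome | unexposed) = 162/2601 = 0.062284
Under exogeneity and monotonicity, PN = (p₁ − p₀)/p₁.
PN = (0.089884 − 0.062284) / 0.089884 ≈ 0.3071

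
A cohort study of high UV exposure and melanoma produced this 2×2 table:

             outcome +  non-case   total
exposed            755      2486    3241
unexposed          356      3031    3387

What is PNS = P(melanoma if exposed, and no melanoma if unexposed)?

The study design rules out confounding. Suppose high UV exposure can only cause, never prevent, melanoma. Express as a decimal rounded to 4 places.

p₁ = P(outcome | exposed) = 755/3241 = 0.23295
p₀ = P(outcome | unexposed) = 356/3387 = 0.10511
Under exogeneity and monotonicity, PNS = p₁ − p₀.
PNS = 0.23295 − 0.10511 = 0.12785

PNS ≈ 0.1278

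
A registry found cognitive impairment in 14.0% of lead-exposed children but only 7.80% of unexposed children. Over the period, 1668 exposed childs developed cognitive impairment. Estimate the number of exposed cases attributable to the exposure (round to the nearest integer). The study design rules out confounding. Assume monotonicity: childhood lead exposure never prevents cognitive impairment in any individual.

p₁ = 0.14, p₀ = 0.078.
PN = (p₁ − p₀)/p₁ = (0.14 − 0.078) / 0.14 ≈ 0.44286.
Attributable cases ≈ PN × (exposed cases) = 0.44286 × 1668 ≈ 738.69.

about 739 cases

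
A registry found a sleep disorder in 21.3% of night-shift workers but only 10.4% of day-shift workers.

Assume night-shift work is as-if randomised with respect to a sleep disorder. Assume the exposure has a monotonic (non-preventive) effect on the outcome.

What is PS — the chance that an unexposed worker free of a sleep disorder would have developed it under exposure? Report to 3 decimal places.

p₁ = 0.213, p₀ = 0.104.
Under exogeneity and monotonicity, PS = (p₁ − p₀) / (1 − p₀).
PS = (0.213 − 0.104) / (1 − 0.104) = 0.109 / 0.896 ≈ 0.1217

PS ≈ 0.122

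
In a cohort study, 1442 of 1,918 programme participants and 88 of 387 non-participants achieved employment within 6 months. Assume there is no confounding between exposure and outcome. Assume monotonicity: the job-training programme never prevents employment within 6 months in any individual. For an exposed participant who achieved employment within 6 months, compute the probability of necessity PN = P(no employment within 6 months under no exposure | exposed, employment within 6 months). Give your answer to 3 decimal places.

p₁ = P(outcome | exposed) = 1442/1918 = 0.75182
p₀ = P(outcome | unexposed) = 88/387 = 0.22739
Under exogeneity and monotonicity, PN = (p₁ − p₀) / p₁.
PN = (0.75182 − 0.22739) / 0.75182 = 0.52443 / 0.75182 ≈ 0.6975

PN ≈ 0.698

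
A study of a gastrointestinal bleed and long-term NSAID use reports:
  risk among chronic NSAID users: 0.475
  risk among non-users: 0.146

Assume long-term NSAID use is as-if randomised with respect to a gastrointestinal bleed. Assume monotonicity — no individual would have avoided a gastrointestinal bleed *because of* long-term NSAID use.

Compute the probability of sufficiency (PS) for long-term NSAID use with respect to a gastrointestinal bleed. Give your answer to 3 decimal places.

Let p₁ = 0.475, p₀ = 0.146.
Under exogeneity and monotonicity, PS = (p₁ − p₀) / (1 − p₀).
PS = (0.475 − 0.146) / (1 − 0.146) = 0.329 / 0.854 ≈ 0.3852

PS ≈ 0.385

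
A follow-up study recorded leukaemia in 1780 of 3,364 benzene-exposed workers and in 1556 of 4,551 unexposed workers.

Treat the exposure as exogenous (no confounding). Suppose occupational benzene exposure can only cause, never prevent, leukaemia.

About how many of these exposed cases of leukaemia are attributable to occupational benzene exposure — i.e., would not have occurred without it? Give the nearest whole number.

p₁ = P(outcome | exposed) = 1780/3364 = 0.52913
p₀ = P(outcome | unexposed) = 1556/4551 = 0.3419
PN = (p₁ − p₀)/p₁ = (0.52913 − 0.3419) / 0.52913 ≈ 0.35384.
Attributable cases ≈ PN × (exposed cases) = 0.35384 × 1780 ≈ 629.84.

about 630 cases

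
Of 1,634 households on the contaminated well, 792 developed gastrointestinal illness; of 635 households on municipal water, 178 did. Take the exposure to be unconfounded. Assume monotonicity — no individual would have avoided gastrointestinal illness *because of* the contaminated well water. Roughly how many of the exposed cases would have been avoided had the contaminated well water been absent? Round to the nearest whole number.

about 334 cases

p₁ = P(outcome | exposed) = 792/1634 = 0.4847
p₀ = P(outcome | unexposed) = 178/635 = 0.28031
PN = (p₁ − p₀)/p₁ = (0.4847 − 0.28031) / 0.4847 ≈ 0.42167.
Attributable cases ≈ PN × (exposed cases) = 0.42167 × 792 ≈ 333.97.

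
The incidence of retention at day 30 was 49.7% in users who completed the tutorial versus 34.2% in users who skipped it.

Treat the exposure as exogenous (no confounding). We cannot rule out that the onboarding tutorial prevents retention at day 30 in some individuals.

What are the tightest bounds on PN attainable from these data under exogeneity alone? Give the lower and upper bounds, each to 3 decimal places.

0.312 ≤ PN ≤ 1.000

p₁ = 0.497, p₀ = 0.342.
Under exogeneity alone the bounds on PN are max{0,(p₁−p₀)/p₁} ≤ PN ≤ min{1,(1−p₀)/p₁}.
  lower = (p₁ − p₀)/p₁ = 0.155 / 0.497 ≈ 0.3119
  upper = min{1, (1 − p₀)/p₁} = 0.658 / 0.497 ≈ 1.3239 → capped at 1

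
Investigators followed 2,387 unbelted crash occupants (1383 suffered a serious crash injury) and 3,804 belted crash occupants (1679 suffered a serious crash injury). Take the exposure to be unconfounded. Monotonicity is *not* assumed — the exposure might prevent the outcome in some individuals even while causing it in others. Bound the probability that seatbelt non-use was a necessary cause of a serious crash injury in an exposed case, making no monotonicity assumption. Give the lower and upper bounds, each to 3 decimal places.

p₁ = P(outcome | exposed) = 1383/2387 = 0.57939
p₀ = P(outcome | unexposed) = 1679/3804 = 0.44138
Under exogeneity alone the bounds on PN are max{0,(p₁−p₀)/p₁} ≤ PN ≤ min{1,(1−p₀)/p₁}.
  lower = (p₁ − p₀)/p₁ = 0.13801 / 0.57939 ≈ 0.2382
  upper = min{1, (1 − p₀)/p₁} = 0.55862 / 0.57939 ≈ 0.9642

0.238 ≤ PN ≤ 0.964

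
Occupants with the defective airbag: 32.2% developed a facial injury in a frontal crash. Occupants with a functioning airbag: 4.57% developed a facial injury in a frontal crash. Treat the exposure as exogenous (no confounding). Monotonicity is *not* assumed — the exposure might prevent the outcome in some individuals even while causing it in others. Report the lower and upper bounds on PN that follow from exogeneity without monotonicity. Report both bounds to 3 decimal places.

0.858 ≤ PN ≤ 1.000

p₁ = 0.322, p₀ = 0.0457.
Under exogeneity alone the bounds on PN are max{0,(p₁−p₀)/p₁} ≤ PN ≤ min{1,(1−p₀)/p₁}.
  lower = (p₁ − p₀)/p₁ = 0.2763 / 0.322 ≈ 0.8581
  upper = min{1, (1 − p₀)/p₁} = 0.9543 / 0.322 ≈ 2.9637 → capped at 1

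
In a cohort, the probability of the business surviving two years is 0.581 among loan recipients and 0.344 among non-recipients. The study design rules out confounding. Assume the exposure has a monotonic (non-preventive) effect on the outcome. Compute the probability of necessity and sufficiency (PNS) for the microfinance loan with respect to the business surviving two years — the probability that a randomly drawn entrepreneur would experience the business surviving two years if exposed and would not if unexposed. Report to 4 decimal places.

Let p₁ = 0.581, p₀ = 0.344.
Under exogeneity and monotonicity, PNS = p₁ − p₀.
PNS = 0.581 − 0.344 = 0.237

PNS ≈ 0.2370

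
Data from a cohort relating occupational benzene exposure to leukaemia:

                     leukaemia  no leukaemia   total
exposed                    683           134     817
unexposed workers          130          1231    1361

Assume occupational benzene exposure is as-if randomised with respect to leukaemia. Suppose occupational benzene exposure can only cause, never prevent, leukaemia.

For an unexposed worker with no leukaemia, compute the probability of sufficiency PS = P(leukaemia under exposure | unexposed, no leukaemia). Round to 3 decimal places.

PS ≈ 0.819

p₁ = P(outcome | exposed) = 683/817 = 0.83599
p₀ = P(outcome | unexposed) = 130/1361 = 0.095518
Under exogeneity and monotonicity, PS = (p₁ − p₀) / (1 − p₀).
PS = (0.83599 − 0.095518) / (1 − 0.095518) = 0.74047 / 0.90448 ≈ 0.8187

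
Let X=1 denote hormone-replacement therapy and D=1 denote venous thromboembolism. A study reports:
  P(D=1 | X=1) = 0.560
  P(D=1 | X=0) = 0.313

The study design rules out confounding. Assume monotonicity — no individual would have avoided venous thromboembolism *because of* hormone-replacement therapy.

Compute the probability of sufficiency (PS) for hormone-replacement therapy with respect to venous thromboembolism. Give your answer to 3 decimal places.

PS ≈ 0.360

Let p₁ = 0.56, p₀ = 0.313.
Under exogeneity and monotonicity, PS = (p₁ − p₀) / (1 − p₀).
PS = (0.56 − 0.313) / (1 − 0.313) = 0.247 / 0.687 ≈ 0.3595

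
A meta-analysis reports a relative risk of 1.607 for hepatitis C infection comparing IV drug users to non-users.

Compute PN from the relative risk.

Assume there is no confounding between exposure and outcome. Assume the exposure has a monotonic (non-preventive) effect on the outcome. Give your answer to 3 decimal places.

PN ≈ 0.378

Under exogeneity and monotonicity, PN = (RR − 1) / RR = 1 − 1/RR.
PN = (1.607 − 1) / 1.607 = 0.607 / 1.607 ≈ 0.3777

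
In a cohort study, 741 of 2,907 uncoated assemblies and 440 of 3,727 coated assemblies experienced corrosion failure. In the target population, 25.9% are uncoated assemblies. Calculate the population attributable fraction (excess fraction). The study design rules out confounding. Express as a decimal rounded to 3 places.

PAF ≈ 0.231

p₁ = P(outcome | exposed) = 741/2907 = 0.2549
p₀ = P(outcome | unexposed) = 440/3727 = 0.11806
Overall risk P(Y=1) = π·p₁ + (1−π)·p₀ = 0.259×0.2549 + 0.741×0.11806 = 0.1535.
Under exogeneity, PAF = [P(Y=1) − p₀] / P(Y=1).
PAF = (0.1535 − 0.11806) / 0.1535 ≈ 0.2309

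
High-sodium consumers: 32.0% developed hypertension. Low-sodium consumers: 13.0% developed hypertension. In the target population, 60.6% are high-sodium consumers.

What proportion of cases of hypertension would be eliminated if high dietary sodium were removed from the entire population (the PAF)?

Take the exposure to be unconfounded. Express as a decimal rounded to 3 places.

PAF ≈ 0.470

p₁ = 0.32, p₀ = 0.13.
Overall risk P(Y=1) = π·p₁ + (1−π)·p₀ = 0.606×0.32 + 0.394×0.13 = 0.24514.
Under exogeneity, PAF = [P(Y=1) − p₀] / P(Y=1).
PAF = (0.24514 − 0.13) / 0.24514 ≈ 0.4697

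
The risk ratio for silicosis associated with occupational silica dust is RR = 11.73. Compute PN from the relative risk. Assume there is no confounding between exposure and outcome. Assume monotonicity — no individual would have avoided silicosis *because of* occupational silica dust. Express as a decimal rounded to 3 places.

Under exogeneity and monotonicity, PN = (RR − 1) / RR = 1 − 1/RR.
PN = (11.73 − 1) / 11.73 = 10.73 / 11.73 ≈ 0.9147

PN ≈ 0.915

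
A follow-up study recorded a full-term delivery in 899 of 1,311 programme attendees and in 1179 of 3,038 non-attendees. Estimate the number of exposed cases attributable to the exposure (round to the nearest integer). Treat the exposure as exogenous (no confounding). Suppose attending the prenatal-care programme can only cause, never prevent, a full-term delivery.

about 390 cases

p₁ = P(outcome | exposed) = 899/1311 = 0.68574
p₀ = P(outcome | unexposed) = 1179/3038 = 0.38808
PN = (p₁ − p₀)/p₁ = (0.68574 − 0.38808) / 0.68574 ≈ 0.43406.
Attributable cases ≈ PN × (exposed cases) = 0.43406 × 899 ≈ 390.22.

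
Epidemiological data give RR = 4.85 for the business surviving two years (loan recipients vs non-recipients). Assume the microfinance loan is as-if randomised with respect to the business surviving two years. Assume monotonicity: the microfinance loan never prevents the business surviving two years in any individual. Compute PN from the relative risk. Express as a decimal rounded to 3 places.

PN ≈ 0.794

Under exogeneity and monotonicity, PN = (RR − 1) / RR = 1 − 1/RR.
PN = (4.85 − 1) / 4.85 = 3.85 / 4.85 ≈ 0.7938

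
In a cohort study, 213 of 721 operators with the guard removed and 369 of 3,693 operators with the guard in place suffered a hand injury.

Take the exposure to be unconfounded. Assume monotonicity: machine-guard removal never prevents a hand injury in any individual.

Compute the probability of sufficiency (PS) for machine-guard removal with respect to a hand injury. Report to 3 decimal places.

p₁ = P(outcome | exposed) = 213/721 = 0.29542
p₀ = P(outcome | unexposed) = 369/3693 = 0.099919
Under exogeneity and monotonicity, PS = (p₁ − p₀) / (1 − p₀).
PS = (0.29542 − 0.099919) / (1 − 0.099919) = 0.1955 / 0.90008 ≈ 0.2172

PS ≈ 0.217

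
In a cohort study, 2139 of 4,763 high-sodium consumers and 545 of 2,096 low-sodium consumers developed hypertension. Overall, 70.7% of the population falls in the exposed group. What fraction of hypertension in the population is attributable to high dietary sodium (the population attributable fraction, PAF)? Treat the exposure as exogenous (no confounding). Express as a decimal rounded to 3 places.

PAF ≈ 0.340

p₁ = P(outcome | exposed) = 2139/4763 = 0.44909
p₀ = P(outcome | unexposed) = 545/2096 = 0.26002
Overall risk P(Y=1) = π·p₁ + (1−π)·p₀ = 0.707×0.44909 + 0.293×0.26002 = 0.39369.
Under exogeneity, PAF = [P(Y=1) − p₀] / P(Y=1).
PAF = (0.39369 − 0.26002) / 0.39369 ≈ 0.3395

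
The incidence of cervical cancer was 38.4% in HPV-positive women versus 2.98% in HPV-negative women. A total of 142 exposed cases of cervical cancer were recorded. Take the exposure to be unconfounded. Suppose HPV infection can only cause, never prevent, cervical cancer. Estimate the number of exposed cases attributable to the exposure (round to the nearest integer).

p₁ = 0.384, p₀ = 0.0298.
PN = (p₁ − p₀)/p₁ = (0.384 − 0.0298) / 0.384 ≈ 0.92240.
Attributable cases ≈ PN × (exposed cases) = 0.92240 × 142 ≈ 130.98.

about 131 cases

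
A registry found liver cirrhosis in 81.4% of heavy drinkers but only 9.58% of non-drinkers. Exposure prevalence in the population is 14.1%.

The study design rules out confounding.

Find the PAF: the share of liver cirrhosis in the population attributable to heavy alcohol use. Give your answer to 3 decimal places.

p₁ = 0.814, p₀ = 0.0958.
Overall risk P(Y=1) = π·p₁ + (1−π)·p₀ = 0.141×0.814 + 0.859×0.0958 = 0.19707.
Under exogeneity, PAF = [P(Y=1) − p₀] / P(Y=1).
PAF = (0.19707 − 0.0958) / 0.19707 ≈ 0.5139

PAF ≈ 0.514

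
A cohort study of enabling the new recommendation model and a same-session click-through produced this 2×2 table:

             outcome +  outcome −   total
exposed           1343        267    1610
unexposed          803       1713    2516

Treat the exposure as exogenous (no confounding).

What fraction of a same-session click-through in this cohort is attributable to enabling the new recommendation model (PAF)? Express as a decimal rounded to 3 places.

PAF ≈ 0.386

p₁ = P(outcome | exposed) = 1343/1610 = 0.83416
p₀ = P(outcome | unexposed) = 803/2516 = 0.31916
Exposure prevalence π = 1610/4126 = 0.39021; overall risk P(Y=1) = 0.52012.
Under exogeneity, PAF = [P(Y=1) − p₀]/P(Y=1).
PAF = (0.52012 − 0.31916) / 0.52012 ≈ 0.3864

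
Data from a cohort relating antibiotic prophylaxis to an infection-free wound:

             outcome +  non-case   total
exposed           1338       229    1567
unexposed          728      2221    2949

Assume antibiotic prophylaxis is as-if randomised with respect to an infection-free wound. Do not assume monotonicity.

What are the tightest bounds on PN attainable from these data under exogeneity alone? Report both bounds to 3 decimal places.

p₁ = P(outcome | exposed) = 1338/1567 = 0.85386
p₀ = P(outcome | unexposed) = 728/2949 = 0.24686
Under exogeneity alone the bounds on PN are max{0,(p₁−p₀)/p₁} ≤ PN ≤ min{1,(1−p₀)/p₁}.
  lower = (p₁ − p₀)/p₁ = 0.607 / 0.85386 ≈ 0.7109
  upper = min{1, (1 − p₀)/p₁} = 0.75314 / 0.85386 ≈ 0.8820

0.711 ≤ PN ≤ 0.882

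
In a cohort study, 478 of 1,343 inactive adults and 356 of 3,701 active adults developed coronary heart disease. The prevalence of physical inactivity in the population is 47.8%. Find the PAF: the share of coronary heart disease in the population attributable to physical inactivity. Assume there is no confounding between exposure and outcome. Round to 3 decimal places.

p₁ = P(outcome | exposed) = 478/1343 = 0.35592
p₀ = P(outcome | unexposed) = 356/3701 = 0.09619
Overall risk P(Y=1) = π·p₁ + (1−π)·p₀ = 0.478×0.35592 + 0.522×0.09619 = 0.22034.
Under exogeneity, PAF = [P(Y=1) − p₀] / P(Y=1).
PAF = (0.22034 − 0.09619) / 0.22034 ≈ 0.5634

PAF ≈ 0.563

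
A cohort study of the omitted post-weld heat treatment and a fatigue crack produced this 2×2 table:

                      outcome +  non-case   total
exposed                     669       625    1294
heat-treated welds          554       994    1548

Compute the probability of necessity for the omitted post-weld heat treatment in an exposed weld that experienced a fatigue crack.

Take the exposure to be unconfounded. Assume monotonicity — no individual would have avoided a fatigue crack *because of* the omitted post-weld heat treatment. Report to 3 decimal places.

p₁ = P(outcome | exposed) = 669/1294 = 0.517
p₀ = P(outcome | unexposed) = 554/1548 = 0.35788
Under exogeneity and monotonicity, PN = (p₁ − p₀)/p₁.
PN = (0.517 − 0.35788) / 0.517 ≈ 0.3078

PN ≈ 0.308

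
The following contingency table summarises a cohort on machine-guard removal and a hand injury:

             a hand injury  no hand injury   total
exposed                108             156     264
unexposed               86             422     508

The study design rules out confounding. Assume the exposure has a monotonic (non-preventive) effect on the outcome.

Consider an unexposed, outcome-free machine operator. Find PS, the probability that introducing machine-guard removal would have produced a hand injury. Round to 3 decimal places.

p₁ = P(outcome | exposed) = 108/264 = 0.40909
p₀ = P(outcome | unexposed) = 86/508 = 0.16929
Under exogeneity and monotonicity, PS = (p₁ − p₀)/(1 − p₀).
PS = (0.40909 − 0.16929) / 0.83071 ≈ 0.2887

PS ≈ 0.289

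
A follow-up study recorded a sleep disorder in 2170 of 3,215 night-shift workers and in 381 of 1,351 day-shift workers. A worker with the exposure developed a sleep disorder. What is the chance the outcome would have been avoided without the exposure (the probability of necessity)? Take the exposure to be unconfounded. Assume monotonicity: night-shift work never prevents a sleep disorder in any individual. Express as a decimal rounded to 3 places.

p₁ = P(outcome | exposed) = 2170/3215 = 0.67496
p₀ = P(outcome | unexposed) = 381/1351 = 0.28201
Under exogeneity and monotonicity, PN = (p₁ − p₀) / p₁.
PN = (0.67496 − 0.28201) / 0.67496 = 0.39295 / 0.67496 ≈ 0.5822

PN ≈ 0.582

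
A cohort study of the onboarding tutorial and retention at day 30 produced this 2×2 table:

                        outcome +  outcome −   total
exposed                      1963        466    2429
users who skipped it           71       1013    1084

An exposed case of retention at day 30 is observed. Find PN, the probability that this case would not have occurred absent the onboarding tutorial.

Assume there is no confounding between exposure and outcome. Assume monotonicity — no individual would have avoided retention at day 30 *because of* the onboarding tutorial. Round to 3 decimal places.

PN ≈ 0.919

p₁ = P(outcome | exposed) = 1963/2429 = 0.80815
p₀ = P(outcome | unexposed) = 71/1084 = 0.065498
Under exogeneity and monotonicity, PN = (p₁ − p₀)/p₁.
PN = (0.80815 − 0.065498) / 0.80815 ≈ 0.9190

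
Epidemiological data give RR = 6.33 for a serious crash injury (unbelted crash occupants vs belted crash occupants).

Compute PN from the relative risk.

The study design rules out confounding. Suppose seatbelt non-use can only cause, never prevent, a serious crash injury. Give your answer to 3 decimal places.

Under exogeneity and monotonicity, PN = (RR − 1) / RR = 1 − 1/RR.
PN = (6.33 − 1) / 6.33 = 5.33 / 6.33 ≈ 0.8420

PN ≈ 0.842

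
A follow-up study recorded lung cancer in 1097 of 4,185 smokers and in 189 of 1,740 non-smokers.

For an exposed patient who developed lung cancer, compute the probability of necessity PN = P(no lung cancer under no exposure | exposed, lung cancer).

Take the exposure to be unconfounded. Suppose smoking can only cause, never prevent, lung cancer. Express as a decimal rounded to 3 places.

p₁ = P(outcome | exposed) = 1097/4185 = 0.26213
p₀ = P(outcome | unexposed) = 189/1740 = 0.10862
Under exogeneity and monotonicity, PN = (p₁ − p₀) / p₁.
PN = (0.26213 − 0.10862) / 0.26213 = 0.15351 / 0.26213 ≈ 0.5856

PN ≈ 0.586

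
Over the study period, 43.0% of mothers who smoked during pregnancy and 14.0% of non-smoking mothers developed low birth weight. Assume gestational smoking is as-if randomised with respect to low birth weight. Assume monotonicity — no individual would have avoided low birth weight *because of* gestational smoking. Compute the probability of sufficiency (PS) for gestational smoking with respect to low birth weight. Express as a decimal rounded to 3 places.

p₁ = 0.43, p₀ = 0.14.
Under exogeneity and monotonicity, PS = (p₁ − p₀) / (1 − p₀).
PS = (0.43 − 0.14) / (1 − 0.14) = 0.29 / 0.86 ≈ 0.3372

PS ≈ 0.337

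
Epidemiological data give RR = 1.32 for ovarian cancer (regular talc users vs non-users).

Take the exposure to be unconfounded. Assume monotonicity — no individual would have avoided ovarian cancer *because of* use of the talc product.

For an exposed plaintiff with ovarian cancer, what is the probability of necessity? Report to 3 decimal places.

PN ≈ 0.242

Under exogeneity and monotonicity, PN = (RR − 1) / RR = 1 − 1/RR.
PN = (1.32 − 1) / 1.32 = 0.32 / 1.32 ≈ 0.2424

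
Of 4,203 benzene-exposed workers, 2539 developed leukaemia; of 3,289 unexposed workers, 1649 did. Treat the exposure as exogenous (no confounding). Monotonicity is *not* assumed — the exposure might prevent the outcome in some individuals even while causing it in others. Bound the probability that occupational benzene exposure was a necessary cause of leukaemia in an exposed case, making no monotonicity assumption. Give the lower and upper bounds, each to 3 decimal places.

0.170 ≤ PN ≤ 0.825

p₁ = P(outcome | exposed) = 2539/4203 = 0.60409
p₀ = P(outcome | unexposed) = 1649/3289 = 0.50137
Under exogeneity alone the bounds on PN are max{0,(p₁−p₀)/p₁} ≤ PN ≤ min{1,(1−p₀)/p₁}.
  lower = (p₁ − p₀)/p₁ = 0.10272 / 0.60409 ≈ 0.1700
  upper = min{1, (1 − p₀)/p₁} = 0.49863 / 0.60409 ≈ 0.8254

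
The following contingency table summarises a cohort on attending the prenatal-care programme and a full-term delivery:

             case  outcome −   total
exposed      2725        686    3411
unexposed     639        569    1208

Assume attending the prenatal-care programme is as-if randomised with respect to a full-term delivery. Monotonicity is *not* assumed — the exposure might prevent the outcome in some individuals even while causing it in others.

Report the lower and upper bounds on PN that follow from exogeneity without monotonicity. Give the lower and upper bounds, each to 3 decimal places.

p₁ = P(outcome | exposed) = 2725/3411 = 0.79889
p₀ = P(outcome | unexposed) = 639/1208 = 0.52897
Under exogeneity alone the bounds on PN are max{0,(p₁−p₀)/p₁} ≤ PN ≤ min{1,(1−p₀)/p₁}.
  lower = (p₁ − p₀)/p₁ = 0.26991 / 0.79889 ≈ 0.3379
  upper = min{1, (1 − p₀)/p₁} = 0.47103 / 0.79889 ≈ 0.5896

0.338 ≤ PN ≤ 0.590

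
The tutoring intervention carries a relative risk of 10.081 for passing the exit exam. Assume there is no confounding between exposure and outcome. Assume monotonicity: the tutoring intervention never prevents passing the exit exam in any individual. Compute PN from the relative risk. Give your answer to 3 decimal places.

PN ≈ 0.901

Under exogeneity and monotonicity, PN = (RR − 1) / RR = 1 − 1/RR.
PN = (10.081 − 1) / 10.081 = 9.081 / 10.081 ≈ 0.9008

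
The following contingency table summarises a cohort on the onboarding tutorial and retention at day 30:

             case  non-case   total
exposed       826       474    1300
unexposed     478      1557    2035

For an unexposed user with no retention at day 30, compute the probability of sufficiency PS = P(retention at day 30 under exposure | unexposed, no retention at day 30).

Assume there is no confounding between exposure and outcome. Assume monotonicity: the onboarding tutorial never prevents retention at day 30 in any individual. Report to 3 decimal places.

p₁ = P(outcome | exposed) = 826/1300 = 0.63538
p₀ = P(outcome | unexposed) = 478/2035 = 0.23489
Under exogeneity and monotonicity, PS = (p₁ − p₀)/(1 − p₀).
PS = (0.63538 − 0.23489) / 0.76511 ≈ 0.5234

PS ≈ 0.523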